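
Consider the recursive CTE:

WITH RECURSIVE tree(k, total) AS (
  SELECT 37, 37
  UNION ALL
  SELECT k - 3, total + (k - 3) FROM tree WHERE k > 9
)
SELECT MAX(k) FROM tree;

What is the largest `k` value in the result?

37

Base: k=37, total=37.
Iteration 1: 37 > 9 holds -> k = 37 - 3 = 34, total = 37 + 34 = 71.
Iteration 2: 34 > 9 holds -> k = 34 - 3 = 31, total = 71 + 31 = 102.
Iteration 3: 31 > 9 holds -> k = 31 - 3 = 28, total = 102 + 28 = 130.
Iteration 4: 28 > 9 holds -> k = 28 - 3 = 25, total = 130 + 25 = 155.
Iteration 5: 25 > 9 holds -> k = 25 - 3 = 22, total = 155 + 22 = 177.
Iteration 6: 22 > 9 holds -> k = 22 - 3 = 19, total = 177 + 19 = 196.
Iteration 7: 19 > 9 holds -> k = 19 - 3 = 16, total = 196 + 16 = 212.
Iteration 8: 16 > 9 holds -> k = 16 - 3 = 13, total = 212 + 13 = 225.
Iteration 9: 13 > 9 holds -> k = 13 - 3 = 10, total = 225 + 10 = 235.
Iteration 10: 10 > 9 holds -> k = 10 - 3 = 7, total = 235 + 7 = 242.
Iteration 11: 7 > 9 fails; recursion stops.
k values: 37, 34, 31, 28, 25, 22, 19, 16, 13, 10, 7; the maximum is 37.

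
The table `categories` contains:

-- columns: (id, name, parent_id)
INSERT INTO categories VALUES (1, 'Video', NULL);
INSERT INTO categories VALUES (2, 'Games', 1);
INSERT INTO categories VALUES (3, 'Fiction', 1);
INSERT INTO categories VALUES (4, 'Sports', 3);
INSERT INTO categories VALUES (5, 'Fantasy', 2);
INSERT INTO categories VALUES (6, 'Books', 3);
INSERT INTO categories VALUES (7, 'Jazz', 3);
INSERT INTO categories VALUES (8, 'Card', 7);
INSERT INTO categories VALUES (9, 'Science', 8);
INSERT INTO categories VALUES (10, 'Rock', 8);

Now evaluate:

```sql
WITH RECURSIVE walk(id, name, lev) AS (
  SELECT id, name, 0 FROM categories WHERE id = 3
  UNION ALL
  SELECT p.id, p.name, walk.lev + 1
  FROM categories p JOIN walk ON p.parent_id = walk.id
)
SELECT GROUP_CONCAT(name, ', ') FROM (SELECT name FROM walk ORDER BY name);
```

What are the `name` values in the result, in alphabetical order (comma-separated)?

Books, Card, Fiction, Jazz, Rock, Science, Sports

Base: id=3 (Fiction) at lev 0.
Iteration 1: rows with parent_id in {3} -> Sports (id 4, lev 1), Books (id 6, lev 1), Jazz (id 7, lev 1).
Iteration 2: rows with parent_id in {4,6,7} -> Card (id 8, lev 2).
Iteration 3: rows with parent_id in {8} -> Science (id 9, lev 3), Rock (id 10, lev 3).
Iteration 4: no rows with parent_id in {9,10}; recursion stops.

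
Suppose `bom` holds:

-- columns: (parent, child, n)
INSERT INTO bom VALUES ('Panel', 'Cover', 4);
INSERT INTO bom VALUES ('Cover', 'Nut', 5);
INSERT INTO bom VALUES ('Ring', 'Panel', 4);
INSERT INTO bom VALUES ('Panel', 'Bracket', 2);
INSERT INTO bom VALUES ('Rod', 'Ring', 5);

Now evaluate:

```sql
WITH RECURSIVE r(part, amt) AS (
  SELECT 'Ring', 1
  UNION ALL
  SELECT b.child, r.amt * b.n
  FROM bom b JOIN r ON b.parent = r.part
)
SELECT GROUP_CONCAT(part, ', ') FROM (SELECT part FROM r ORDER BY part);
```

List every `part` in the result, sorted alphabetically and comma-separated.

Base: (Ring, amt=1).
Iteration 1: components of {Ring} -> Panel = 1*4 = 4.
Iteration 2: components of {Panel} -> Bracket = 4*2 = 8, Cover = 4*4 = 16.
Iteration 3: components of {Bracket,Cover} -> Nut = 16*5 = 80.
Iteration 4: no further components; recursion stops.

Bracket, Cover, Nut, Panel, Ring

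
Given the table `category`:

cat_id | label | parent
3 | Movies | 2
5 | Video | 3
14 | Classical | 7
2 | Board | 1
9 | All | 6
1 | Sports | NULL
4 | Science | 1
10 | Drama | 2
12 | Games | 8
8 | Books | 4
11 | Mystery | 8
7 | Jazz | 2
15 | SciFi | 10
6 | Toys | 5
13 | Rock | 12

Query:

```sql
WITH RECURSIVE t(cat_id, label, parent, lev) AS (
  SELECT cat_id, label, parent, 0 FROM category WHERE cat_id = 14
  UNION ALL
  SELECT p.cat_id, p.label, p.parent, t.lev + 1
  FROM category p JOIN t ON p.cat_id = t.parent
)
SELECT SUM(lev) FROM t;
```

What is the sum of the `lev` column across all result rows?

6

Base: cat_id=14 (Classical), parent=7, lev 0.
Iteration 1: join on cat_id=7 -> Jazz (id 7, parent=2, lev 1).
Iteration 2: join on cat_id=2 -> Board (id 2, parent=1, lev 2).
Iteration 3: join on cat_id=1 -> Sports (id 1, parent=NULL, lev 3).
Iteration 4: parent is NULL; no match; recursion stops.
SUM(lev) = 0 + 1 + 2 + 3 = 6.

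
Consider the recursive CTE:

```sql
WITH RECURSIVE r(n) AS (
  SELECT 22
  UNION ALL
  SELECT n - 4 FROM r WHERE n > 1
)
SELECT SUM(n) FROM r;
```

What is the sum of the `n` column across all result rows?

Base: n=22.
Iteration 1: 22 > 1 holds -> n = 22 - 4 = 18.
Iteration 2: 18 > 1 holds -> n = 18 - 4 = 14.
Iteration 3: 14 > 1 holds -> n = 14 - 4 = 10.
Iteration 4: 10 > 1 holds -> n = 10 - 4 = 6.
Iteration 5: 6 > 1 holds -> n = 6 - 4 = 2.
Iteration 6: 2 > 1 holds -> n = 2 - 4 = -2.
Iteration 7: -2 > 1 fails; recursion stops.
SUM(n) = 22 + 18 + 14 + 10 + 6 + 2 + -2 = 70.

70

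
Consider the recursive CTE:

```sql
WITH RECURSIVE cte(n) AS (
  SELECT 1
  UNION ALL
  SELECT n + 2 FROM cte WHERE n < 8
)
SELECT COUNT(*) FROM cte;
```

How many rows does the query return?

5

Base: n=1.
Iteration 1: 1 < 8 holds -> n = 1 + 2 = 3.
Iteration 2: 3 < 8 holds -> n = 3 + 2 = 5.
Iteration 3: 5 < 8 holds -> n = 5 + 2 = 7.
Iteration 4: 7 < 8 holds -> n = 7 + 2 = 9.
Iteration 5: 9 < 8 fails; recursion stops.
Total rows emitted: 5.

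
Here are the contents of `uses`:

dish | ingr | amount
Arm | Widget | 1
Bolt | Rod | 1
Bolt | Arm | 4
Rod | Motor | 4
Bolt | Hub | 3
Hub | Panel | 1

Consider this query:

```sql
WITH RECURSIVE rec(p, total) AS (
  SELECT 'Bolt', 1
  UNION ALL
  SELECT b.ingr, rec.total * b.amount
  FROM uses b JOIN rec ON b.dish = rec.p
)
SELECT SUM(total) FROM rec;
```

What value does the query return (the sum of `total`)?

Base: (Bolt, total=1).
Iteration 1: components of {Bolt} -> Arm = 1*4 = 4, Hub = 1*3 = 3, Rod = 1*1 = 1.
Iteration 2: components of {Arm,Hub,Rod} -> Motor = 1*4 = 4, Panel = 3*1 = 3, Widget = 4*1 = 4.
Iteration 3: no further components; recursion stops.
SUM(total) = 1 + 3 + 4 + 1 + 3 + 4 + 4 = 20.

20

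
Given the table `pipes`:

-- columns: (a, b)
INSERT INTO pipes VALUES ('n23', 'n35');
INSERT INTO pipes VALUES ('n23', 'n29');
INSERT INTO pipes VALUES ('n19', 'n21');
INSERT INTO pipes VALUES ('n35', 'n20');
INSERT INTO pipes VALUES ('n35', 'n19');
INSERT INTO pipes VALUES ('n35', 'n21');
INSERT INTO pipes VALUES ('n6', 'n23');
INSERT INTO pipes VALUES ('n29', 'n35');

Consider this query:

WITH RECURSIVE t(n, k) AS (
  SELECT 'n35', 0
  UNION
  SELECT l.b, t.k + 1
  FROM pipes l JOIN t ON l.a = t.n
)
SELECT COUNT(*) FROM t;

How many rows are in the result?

Base: (n35, k=0).
Iteration 1: edges from {n35} -> (n19, k=1), (n20, k=1), (n21, k=1).
Iteration 2: edges from {n19,n20,n21} -> (n21, k=2).
Iteration 3: no outgoing edges from {n21}; recursion stops.
Total rows emitted: 5.

5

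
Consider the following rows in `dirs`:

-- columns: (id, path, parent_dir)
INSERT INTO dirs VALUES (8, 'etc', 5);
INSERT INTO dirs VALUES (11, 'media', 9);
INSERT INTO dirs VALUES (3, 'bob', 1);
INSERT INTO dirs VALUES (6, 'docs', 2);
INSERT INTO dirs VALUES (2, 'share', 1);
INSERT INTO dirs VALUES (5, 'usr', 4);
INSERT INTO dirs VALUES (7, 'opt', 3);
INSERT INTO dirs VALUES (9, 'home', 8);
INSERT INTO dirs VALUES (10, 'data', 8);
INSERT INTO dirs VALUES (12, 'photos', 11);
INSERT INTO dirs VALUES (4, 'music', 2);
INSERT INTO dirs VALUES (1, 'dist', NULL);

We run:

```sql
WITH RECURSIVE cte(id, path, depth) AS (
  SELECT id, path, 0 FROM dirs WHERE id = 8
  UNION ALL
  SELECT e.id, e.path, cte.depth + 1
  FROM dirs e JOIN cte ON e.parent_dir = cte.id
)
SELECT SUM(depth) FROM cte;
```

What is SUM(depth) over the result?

7

Base: id=8 (etc) at depth 0.
Iteration 1: rows with parent_dir in {8} -> home (id 9, depth 1), data (id 10, depth 1).
Iteration 2: rows with parent_dir in {9,10} -> media (id 11, depth 2).
Iteration 3: rows with parent_dir in {11} -> photos (id 12, depth 3).
Iteration 4: no rows with parent_dir in {12}; recursion stops.
SUM(depth) = 0 + 1 + 1 + 2 + 3 = 7.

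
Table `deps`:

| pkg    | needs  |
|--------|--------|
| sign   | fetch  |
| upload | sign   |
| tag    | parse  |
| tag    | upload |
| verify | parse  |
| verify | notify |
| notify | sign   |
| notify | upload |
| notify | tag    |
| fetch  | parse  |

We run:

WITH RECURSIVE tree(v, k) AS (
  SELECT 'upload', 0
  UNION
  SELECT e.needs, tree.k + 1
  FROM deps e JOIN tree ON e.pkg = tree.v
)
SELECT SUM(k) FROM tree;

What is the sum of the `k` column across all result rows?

6

Base: (upload, k=0).
Iteration 1: edges from {upload} -> (sign, k=1).
Iteration 2: edges from {sign} -> (fetch, k=2).
Iteration 3: edges from {fetch} -> (parse, k=3).
Iteration 4: no outgoing edges from {parse}; recursion stops.
SUM(k) = 0 + 1 + 2 + 3 = 6.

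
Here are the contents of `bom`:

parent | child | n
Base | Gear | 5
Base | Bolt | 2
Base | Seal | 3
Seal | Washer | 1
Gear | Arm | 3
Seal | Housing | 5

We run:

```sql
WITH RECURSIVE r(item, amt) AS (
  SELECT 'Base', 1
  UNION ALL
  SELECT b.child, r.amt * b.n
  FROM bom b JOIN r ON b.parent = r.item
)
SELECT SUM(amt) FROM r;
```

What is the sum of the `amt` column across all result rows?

44

Base: (Base, amt=1).
Iteration 1: components of {Base} -> Bolt = 1*2 = 2, Gear = 1*5 = 5, Seal = 1*3 = 3.
Iteration 2: components of {Bolt,Gear,Seal} -> Arm = 5*3 = 15, Housing = 3*5 = 15, Washer = 3*1 = 3.
Iteration 3: no further components; recursion stops.
SUM(amt) = 1 + 5 + 2 + 3 + 15 + 3 + 15 = 44.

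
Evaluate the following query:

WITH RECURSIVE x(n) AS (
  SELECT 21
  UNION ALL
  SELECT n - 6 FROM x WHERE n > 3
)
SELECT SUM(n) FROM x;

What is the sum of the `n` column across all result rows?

Base: n=21.
Iteration 1: 21 > 3 holds -> n = 21 - 6 = 15.
Iteration 2: 15 > 3 holds -> n = 15 - 6 = 9.
Iteration 3: 9 > 3 holds -> n = 9 - 6 = 3.
Iteration 4: 3 > 3 fails; recursion stops.
SUM(n) = 21 + 15 + 9 + 3 = 48.

48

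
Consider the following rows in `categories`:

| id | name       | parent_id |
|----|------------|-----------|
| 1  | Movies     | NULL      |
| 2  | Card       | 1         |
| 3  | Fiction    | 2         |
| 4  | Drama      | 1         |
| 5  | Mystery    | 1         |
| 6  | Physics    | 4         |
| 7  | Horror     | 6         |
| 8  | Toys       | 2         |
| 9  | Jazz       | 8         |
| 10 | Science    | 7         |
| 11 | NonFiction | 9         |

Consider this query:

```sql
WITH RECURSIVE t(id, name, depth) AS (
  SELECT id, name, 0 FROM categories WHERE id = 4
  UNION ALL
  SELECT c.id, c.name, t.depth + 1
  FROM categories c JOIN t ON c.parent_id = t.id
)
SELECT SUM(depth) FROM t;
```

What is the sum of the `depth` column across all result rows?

Base: id=4 (Drama) at depth 0.
Iteration 1: rows with parent_id in {4} -> Physics (id 6, depth 1).
Iteration 2: rows with parent_id in {6} -> Horror (id 7, depth 2).
Iteration 3: rows with parent_id in {7} -> Science (id 10, depth 3).
Iteration 4: no rows with parent_id in {10}; recursion stops.
SUM(depth) = 0 + 1 + 2 + 3 = 6.

6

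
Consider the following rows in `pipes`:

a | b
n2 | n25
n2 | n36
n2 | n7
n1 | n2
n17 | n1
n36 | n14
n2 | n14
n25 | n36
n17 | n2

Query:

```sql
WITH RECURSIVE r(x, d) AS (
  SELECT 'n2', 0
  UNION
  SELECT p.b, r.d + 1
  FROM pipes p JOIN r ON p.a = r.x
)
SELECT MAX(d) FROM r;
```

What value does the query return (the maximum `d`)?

3

Base: (n2, d=0).
Iteration 1: edges from {n2} -> (n14, d=1), (n25, d=1), (n36, d=1), (n7, d=1).
Iteration 2: edges from {n14,n25,n36,n7} -> (n14, d=2), (n36, d=2).
Iteration 3: edges from {n14,n36} -> (n14, d=3).
Iteration 4: no outgoing edges from {n14}; recursion stops.
d values: 0, 1, 1, 1, 1, 2, 2, 3; the maximum is 3.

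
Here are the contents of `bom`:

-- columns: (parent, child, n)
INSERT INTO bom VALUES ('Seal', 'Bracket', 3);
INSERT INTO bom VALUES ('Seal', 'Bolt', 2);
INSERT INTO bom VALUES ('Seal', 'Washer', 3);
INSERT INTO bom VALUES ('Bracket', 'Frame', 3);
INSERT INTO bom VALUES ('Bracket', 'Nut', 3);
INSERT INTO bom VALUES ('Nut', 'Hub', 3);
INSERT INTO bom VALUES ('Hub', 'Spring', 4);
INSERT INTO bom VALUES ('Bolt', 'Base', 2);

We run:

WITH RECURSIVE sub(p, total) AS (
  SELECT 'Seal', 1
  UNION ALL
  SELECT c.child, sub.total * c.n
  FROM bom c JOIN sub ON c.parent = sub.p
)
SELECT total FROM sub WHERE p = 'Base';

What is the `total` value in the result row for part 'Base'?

4

Base: (Seal, total=1).
Iteration 1: components of {Seal} -> Bolt = 1*2 = 2, Bracket = 1*3 = 3, Washer = 1*3 = 3.
Iteration 2: components of {Bolt,Bracket,Washer} -> Base = 2*2 = 4, Frame = 3*3 = 9, Nut = 3*3 = 9.
Iteration 3: components of {Base,Frame,Nut} -> Hub = 9*3 = 27.
Iteration 4: components of {Hub} -> Spring = 27*4 = 108.
Iteration 5: no further components; recursion stops.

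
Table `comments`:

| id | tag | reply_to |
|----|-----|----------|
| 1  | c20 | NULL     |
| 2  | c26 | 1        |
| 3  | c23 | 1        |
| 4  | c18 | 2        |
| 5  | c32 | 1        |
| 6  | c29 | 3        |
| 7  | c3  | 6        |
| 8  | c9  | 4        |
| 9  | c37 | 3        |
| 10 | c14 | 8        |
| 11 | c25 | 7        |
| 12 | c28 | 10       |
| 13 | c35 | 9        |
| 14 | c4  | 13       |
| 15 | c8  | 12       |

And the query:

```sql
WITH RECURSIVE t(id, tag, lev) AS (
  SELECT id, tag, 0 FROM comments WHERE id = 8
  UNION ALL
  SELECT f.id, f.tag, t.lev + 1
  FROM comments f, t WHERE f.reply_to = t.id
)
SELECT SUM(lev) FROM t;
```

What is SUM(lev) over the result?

Base: id=8 (c9) at lev 0.
Iteration 1: rows with reply_to in {8} -> c14 (id 10, lev 1).
Iteration 2: rows with reply_to in {10} -> c28 (id 12, lev 2).
Iteration 3: rows with reply_to in {12} -> c8 (id 15, lev 3).
Iteration 4: no rows with reply_to in {15}; recursion stops.
SUM(lev) = 0 + 1 + 2 + 3 = 6.

6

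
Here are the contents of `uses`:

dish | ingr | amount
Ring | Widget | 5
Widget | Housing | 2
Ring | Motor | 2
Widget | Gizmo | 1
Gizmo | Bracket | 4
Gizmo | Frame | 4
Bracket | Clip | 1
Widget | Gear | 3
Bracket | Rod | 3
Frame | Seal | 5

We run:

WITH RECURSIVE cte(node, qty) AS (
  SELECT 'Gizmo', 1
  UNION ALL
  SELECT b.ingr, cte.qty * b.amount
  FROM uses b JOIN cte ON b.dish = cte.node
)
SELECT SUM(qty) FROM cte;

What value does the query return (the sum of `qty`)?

45

Base: (Gizmo, qty=1).
Iteration 1: components of {Gizmo} -> Bracket = 1*4 = 4, Frame = 1*4 = 4.
Iteration 2: components of {Bracket,Frame} -> Clip = 4*1 = 4, Rod = 4*3 = 12, Seal = 4*5 = 20.
Iteration 3: no further components; recursion stops.
SUM(qty) = 1 + 4 + 4 + 4 + 12 + 20 = 45.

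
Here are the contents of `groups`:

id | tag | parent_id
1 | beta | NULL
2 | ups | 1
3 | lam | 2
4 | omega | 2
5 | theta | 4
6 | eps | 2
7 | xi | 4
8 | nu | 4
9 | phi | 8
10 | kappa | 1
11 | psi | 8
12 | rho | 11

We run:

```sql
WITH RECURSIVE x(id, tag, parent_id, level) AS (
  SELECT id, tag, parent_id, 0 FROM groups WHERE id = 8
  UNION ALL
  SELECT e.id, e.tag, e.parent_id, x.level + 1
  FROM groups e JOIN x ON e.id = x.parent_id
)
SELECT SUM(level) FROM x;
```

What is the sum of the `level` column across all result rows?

Base: id=8 (nu), parent_id=4, level 0.
Iteration 1: join on id=4 -> omega (id 4, parent_id=2, level 1).
Iteration 2: join on id=2 -> ups (id 2, parent_id=1, level 2).
Iteration 3: join on id=1 -> beta (id 1, parent_id=NULL, level 3).
Iteration 4: parent_id is NULL; no match; recursion stops.
SUM(level) = 0 + 1 + 2 + 3 = 6.

6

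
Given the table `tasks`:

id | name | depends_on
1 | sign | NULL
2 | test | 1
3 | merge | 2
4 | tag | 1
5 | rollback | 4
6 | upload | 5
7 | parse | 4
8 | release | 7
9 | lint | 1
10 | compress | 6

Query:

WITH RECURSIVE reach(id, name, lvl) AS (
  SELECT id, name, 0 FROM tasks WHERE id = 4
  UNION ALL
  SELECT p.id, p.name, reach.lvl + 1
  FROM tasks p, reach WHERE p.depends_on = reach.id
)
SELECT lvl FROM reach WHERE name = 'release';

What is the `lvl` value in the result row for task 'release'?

2

Base: id=4 (tag) at lvl 0.
Iteration 1: rows with depends_on in {4} -> rollback (id 5, lvl 1), parse (id 7, lvl 1).
Iteration 2: rows with depends_on in {5,7} -> upload (id 6, lvl 2), release (id 8, lvl 2).
Iteration 3: rows with depends_on in {6,8} -> compress (id 10, lvl 3).
Iteration 4: no rows with depends_on in {10}; recursion stops.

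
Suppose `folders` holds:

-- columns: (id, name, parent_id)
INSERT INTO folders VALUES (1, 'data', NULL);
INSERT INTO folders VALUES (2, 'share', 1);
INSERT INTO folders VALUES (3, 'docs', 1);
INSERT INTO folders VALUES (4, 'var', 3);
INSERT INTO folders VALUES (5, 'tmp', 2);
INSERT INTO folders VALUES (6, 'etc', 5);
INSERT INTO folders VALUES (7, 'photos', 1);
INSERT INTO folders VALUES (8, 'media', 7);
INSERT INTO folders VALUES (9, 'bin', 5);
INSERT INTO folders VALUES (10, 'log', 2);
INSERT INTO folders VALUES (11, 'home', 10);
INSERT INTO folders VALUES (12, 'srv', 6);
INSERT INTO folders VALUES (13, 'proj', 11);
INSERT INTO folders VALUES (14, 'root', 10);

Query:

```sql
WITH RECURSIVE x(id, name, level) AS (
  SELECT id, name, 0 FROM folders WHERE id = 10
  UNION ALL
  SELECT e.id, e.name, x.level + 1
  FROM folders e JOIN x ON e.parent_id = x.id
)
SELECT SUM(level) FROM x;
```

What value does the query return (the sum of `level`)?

Base: id=10 (log) at level 0.
Iteration 1: rows with parent_id in {10} -> home (id 11, level 1), root (id 14, level 1).
Iteration 2: rows with parent_id in {11,14} -> proj (id 13, level 2).
Iteration 3: no rows with parent_id in {13}; recursion stops.
SUM(level) = 0 + 1 + 1 + 2 = 4.

4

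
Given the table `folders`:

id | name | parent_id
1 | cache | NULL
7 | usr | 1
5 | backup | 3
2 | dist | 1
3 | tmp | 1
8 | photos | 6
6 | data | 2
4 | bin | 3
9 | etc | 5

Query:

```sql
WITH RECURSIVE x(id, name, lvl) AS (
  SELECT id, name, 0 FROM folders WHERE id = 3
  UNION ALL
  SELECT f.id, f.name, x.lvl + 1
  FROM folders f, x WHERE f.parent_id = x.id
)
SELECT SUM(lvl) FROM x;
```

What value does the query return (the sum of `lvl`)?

4

Base: id=3 (tmp) at lvl 0.
Iteration 1: rows with parent_id in {3} -> bin (id 4, lvl 1), backup (id 5, lvl 1).
Iteration 2: rows with parent_id in {4,5} -> etc (id 9, lvl 2).
Iteration 3: no rows with parent_id in {9}; recursion stops.
SUM(lvl) = 0 + 1 + 1 + 2 = 4.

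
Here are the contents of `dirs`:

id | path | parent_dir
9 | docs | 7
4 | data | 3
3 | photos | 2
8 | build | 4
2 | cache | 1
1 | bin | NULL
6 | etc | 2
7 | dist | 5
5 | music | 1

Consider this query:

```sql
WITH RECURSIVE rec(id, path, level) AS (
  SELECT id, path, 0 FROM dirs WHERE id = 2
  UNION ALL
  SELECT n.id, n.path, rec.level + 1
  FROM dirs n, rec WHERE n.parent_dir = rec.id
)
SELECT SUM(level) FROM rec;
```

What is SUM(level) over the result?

Base: id=2 (cache) at level 0.
Iteration 1: rows with parent_dir in {2} -> photos (id 3, level 1), etc (id 6, level 1).
Iteration 2: rows with parent_dir in {3,6} -> data (id 4, level 2).
Iteration 3: rows with parent_dir in {4} -> build (id 8, level 3).
Iteration 4: no rows with parent_dir in {8}; recursion stops.
SUM(level) = 0 + 1 + 1 + 2 + 3 = 7.

7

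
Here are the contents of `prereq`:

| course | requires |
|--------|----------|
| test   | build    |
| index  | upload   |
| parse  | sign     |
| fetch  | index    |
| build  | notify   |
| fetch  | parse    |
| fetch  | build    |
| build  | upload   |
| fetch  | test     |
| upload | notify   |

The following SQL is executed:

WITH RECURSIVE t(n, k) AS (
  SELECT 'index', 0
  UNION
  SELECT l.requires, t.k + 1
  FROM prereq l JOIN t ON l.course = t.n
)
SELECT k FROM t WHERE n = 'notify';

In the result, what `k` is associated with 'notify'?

Base: (index, k=0).
Iteration 1: edges from {index} -> (upload, k=1).
Iteration 2: edges from {upload} -> (notify, k=2).
Iteration 3: no outgoing edges from {notify}; recursion stops.

2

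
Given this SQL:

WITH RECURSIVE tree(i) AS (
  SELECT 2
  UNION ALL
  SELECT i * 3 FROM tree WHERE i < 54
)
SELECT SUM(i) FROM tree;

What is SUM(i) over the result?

Base: i=2.
Iteration 1: 2 < 54 holds -> i = 2 * 3 = 6.
Iteration 2: 6 < 54 holds -> i = 6 * 3 = 18.
Iteration 3: 18 < 54 holds -> i = 18 * 3 = 54.
Iteration 4: 54 < 54 fails; recursion stops.
SUM(i) = 2 + 6 + 18 + 54 = 80.

80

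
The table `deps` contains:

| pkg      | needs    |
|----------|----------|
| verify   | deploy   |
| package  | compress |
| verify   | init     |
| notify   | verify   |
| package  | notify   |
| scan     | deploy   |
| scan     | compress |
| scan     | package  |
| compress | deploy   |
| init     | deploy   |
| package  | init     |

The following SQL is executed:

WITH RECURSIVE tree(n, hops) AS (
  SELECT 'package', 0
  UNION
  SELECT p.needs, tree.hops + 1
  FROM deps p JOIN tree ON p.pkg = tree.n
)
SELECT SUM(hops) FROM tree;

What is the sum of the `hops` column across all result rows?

17

Base: (package, hops=0).
Iteration 1: edges from {package} -> (compress, hops=1), (init, hops=1), (notify, hops=1).
Iteration 2: edges from {compress,init,notify} -> (deploy, hops=2), (verify, hops=2). [UNION drops 1 duplicate row(s)]
Iteration 3: edges from {deploy,verify} -> (deploy, hops=3), (init, hops=3).
Iteration 4: edges from {deploy,init} -> (deploy, hops=4).
Iteration 5: no outgoing edges from {deploy}; recursion stops.
SUM(hops) = 0 + 1 + 1 + 1 + 2 + 2 + 3 + 3 + 4 = 17.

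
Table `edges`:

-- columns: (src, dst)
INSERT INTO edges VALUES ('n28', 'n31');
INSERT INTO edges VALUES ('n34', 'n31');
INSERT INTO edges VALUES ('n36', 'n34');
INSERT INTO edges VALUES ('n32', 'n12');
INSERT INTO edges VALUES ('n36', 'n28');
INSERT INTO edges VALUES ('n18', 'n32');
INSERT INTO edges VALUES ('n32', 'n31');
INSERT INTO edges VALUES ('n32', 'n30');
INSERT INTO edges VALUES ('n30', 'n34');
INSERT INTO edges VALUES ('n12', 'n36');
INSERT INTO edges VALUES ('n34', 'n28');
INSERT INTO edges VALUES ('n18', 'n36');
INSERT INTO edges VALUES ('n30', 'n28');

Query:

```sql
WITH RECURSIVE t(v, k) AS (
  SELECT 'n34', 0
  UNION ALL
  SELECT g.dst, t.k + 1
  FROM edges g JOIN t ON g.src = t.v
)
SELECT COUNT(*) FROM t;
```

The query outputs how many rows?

Base: (n34, k=0).
Iteration 1: edges from {n34} -> (n28, k=1), (n31, k=1).
Iteration 2: edges from {n28,n31} -> (n31, k=2).
Iteration 3: no outgoing edges from {n31}; recursion stops.
Total rows emitted: 4.

4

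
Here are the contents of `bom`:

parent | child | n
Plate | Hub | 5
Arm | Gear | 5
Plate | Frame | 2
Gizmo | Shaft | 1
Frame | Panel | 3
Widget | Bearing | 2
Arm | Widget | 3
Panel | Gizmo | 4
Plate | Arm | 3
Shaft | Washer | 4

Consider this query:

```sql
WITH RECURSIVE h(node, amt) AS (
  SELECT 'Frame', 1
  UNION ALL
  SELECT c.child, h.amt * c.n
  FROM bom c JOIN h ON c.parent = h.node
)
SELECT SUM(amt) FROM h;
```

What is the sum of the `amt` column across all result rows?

Base: (Frame, amt=1).
Iteration 1: components of {Frame} -> Panel = 1*3 = 3.
Iteration 2: components of {Panel} -> Gizmo = 3*4 = 12.
Iteration 3: components of {Gizmo} -> Shaft = 12*1 = 12.
Iteration 4: components of {Shaft} -> Washer = 12*4 = 48.
Iteration 5: no further components; recursion stops.
SUM(amt) = 1 + 3 + 12 + 12 + 48 = 76.

76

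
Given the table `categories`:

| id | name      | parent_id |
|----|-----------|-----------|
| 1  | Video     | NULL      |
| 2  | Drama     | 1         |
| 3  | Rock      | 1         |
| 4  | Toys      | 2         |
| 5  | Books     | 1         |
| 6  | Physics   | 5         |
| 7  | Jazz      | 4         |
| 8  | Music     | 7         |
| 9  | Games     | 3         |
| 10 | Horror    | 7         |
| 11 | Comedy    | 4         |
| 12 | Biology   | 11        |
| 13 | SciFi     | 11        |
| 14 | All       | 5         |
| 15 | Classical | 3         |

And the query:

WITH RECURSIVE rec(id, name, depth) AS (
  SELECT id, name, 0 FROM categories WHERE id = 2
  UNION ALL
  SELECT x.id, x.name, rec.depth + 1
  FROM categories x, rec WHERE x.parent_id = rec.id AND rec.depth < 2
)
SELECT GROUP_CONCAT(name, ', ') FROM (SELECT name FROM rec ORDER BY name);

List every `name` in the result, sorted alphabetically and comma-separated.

Comedy, Drama, Jazz, Toys

Base: id=2 (Drama) at depth 0.
Iteration 1: rows with parent_id in {2} -> Toys (id 4, depth 1).
Iteration 2: rows with parent_id in {4} -> Jazz (id 7, depth 2), Comedy (id 11, depth 2).
Iteration 3: depth < 2 fails for all current rows; recursion stops.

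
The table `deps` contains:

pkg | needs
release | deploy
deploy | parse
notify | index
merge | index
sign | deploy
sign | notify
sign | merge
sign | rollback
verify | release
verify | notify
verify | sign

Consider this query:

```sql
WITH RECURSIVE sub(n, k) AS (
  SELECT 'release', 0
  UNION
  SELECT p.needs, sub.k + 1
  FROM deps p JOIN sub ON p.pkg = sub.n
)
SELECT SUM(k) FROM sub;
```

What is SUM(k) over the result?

Base: (release, k=0).
Iteration 1: edges from {release} -> (deploy, k=1).
Iteration 2: edges from {deploy} -> (parse, k=2).
Iteration 3: no outgoing edges from {parse}; recursion stops.
SUM(k) = 0 + 1 + 2 = 3.

3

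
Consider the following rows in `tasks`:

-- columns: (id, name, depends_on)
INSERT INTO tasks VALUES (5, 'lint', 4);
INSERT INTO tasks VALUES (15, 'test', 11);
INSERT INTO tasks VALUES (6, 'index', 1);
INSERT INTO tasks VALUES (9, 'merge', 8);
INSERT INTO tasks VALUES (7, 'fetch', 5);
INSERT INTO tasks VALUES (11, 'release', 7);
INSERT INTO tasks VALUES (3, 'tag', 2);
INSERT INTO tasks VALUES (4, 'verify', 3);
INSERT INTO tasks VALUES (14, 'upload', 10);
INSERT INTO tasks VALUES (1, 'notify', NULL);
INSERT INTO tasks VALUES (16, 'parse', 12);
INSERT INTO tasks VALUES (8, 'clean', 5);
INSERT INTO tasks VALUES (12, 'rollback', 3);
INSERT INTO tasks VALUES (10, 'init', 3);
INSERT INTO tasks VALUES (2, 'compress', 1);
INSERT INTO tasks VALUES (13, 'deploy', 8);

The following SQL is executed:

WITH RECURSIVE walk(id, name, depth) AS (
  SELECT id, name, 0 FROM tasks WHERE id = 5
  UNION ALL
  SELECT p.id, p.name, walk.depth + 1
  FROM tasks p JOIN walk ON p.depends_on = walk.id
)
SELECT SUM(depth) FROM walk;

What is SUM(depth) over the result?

11

Base: id=5 (lint) at depth 0.
Iteration 1: rows with depends_on in {5} -> fetch (id 7, depth 1), clean (id 8, depth 1).
Iteration 2: rows with depends_on in {7,8} -> merge (id 9, depth 2), release (id 11, depth 2), deploy (id 13, depth 2).
Iteration 3: rows with depends_on in {9,11,13} -> test (id 15, depth 3).
Iteration 4: no rows with depends_on in {15}; recursion stops.
SUM(depth) = 0 + 1 + 1 + 2 + 2 + 2 + 3 = 11.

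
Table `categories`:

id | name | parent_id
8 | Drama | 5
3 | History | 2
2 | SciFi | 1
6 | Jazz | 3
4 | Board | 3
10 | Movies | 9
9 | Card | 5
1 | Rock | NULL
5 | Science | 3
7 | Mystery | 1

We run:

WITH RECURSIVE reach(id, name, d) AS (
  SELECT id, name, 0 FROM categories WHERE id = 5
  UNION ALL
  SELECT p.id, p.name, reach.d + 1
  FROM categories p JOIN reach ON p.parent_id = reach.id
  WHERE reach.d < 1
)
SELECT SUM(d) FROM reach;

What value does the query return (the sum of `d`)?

2

Base: id=5 (Science) at d 0.
Iteration 1: rows with parent_id in {5} -> Drama (id 8, d 1), Card (id 9, d 1).
Iteration 2: d < 1 fails for all current rows; recursion stops.
SUM(d) = 0 + 1 + 1 = 2.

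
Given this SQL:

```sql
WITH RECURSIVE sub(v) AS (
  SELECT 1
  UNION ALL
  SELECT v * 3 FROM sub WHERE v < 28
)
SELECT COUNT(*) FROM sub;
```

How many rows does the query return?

Base: v=1.
Iteration 1: 1 < 28 holds -> v = 1 * 3 = 3.
Iteration 2: 3 < 28 holds -> v = 3 * 3 = 9.
Iteration 3: 9 < 28 holds -> v = 9 * 3 = 27.
Iteration 4: 27 < 28 holds -> v = 27 * 3 = 81.
Iteration 5: 81 < 28 fails; recursion stops.
Total rows emitted: 5.

5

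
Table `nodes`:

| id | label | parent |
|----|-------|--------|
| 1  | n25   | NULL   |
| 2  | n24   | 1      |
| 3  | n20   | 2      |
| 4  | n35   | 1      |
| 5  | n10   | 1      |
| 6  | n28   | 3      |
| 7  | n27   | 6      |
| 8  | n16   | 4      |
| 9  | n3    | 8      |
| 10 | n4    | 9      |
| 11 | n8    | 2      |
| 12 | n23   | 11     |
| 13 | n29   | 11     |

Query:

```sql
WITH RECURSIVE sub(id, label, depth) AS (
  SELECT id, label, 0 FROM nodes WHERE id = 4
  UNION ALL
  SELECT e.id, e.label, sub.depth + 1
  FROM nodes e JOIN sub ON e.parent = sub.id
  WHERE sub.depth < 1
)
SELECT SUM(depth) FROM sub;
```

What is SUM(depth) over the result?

Base: id=4 (n35) at depth 0.
Iteration 1: rows with parent in {4} -> n16 (id 8, depth 1).
Iteration 2: depth < 1 fails for all current rows; recursion stops.
SUM(depth) = 0 + 1 = 1.

1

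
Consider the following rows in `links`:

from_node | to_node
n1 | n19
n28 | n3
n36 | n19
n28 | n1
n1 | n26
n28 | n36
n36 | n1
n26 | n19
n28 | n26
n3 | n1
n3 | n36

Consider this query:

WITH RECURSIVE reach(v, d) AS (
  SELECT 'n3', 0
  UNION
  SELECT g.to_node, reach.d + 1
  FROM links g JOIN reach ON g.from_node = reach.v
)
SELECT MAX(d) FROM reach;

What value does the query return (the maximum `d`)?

Base: (n3, d=0).
Iteration 1: edges from {n3} -> (n1, d=1), (n36, d=1).
Iteration 2: edges from {n1,n36} -> (n1, d=2), (n19, d=2), (n26, d=2). [UNION drops 1 duplicate row(s)]
Iteration 3: edges from {n1,n19,n26} -> (n19, d=3), (n26, d=3). [UNION drops 1 duplicate row(s)]
Iteration 4: edges from {n19,n26} -> (n19, d=4).
Iteration 5: no outgoing edges from {n19}; recursion stops.
d values: 0, 1, 1, 2, 2, 2, 3, 3, 4; the maximum is 4.

4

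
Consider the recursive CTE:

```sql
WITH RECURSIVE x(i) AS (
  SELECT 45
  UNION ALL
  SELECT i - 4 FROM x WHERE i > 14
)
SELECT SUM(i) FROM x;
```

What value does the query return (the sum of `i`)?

261

Base: i=45.
Iteration 1: 45 > 14 holds -> i = 45 - 4 = 41.
Iteration 2: 41 > 14 holds -> i = 41 - 4 = 37.
Iteration 3: 37 > 14 holds -> i = 37 - 4 = 33.
Iteration 4: 33 > 14 holds -> i = 33 - 4 = 29.
Iteration 5: 29 > 14 holds -> i = 29 - 4 = 25.
Iteration 6: 25 > 14 holds -> i = 25 - 4 = 21.
Iteration 7: 21 > 14 holds -> i = 21 - 4 = 17.
Iteration 8: 17 > 14 holds -> i = 17 - 4 = 13.
Iteration 9: 13 > 14 fails; recursion stops.
SUM(i) = 45 + 41 + 37 + 33 + 29 + 25 + 21 + 17 + 13 = 261.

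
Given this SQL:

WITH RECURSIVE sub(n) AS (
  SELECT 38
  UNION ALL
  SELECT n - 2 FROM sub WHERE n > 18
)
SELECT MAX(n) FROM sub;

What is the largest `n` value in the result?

Base: n=38.
Iteration 1: 38 > 18 holds -> n = 38 - 2 = 36.
Iteration 2: 36 > 18 holds -> n = 36 - 2 = 34.
Iteration 3: 34 > 18 holds -> n = 34 - 2 = 32.
Iteration 4: 32 > 18 holds -> n = 32 - 2 = 30.
Iteration 5: 30 > 18 holds -> n = 30 - 2 = 28.
Iteration 6: 28 > 18 holds -> n = 28 - 2 = 26.
Iteration 7: 26 > 18 holds -> n = 26 - 2 = 24.
Iteration 8: 24 > 18 holds -> n = 24 - 2 = 22.
Iteration 9: 22 > 18 holds -> n = 22 - 2 = 20.
Iteration 10: 20 > 18 holds -> n = 20 - 2 = 18.
Iteration 11: 18 > 18 fails; recursion stops.
n values: 38, 36, 34, 32, 30, 28, 26, 24, 22, 20, 18; the maximum is 38.

38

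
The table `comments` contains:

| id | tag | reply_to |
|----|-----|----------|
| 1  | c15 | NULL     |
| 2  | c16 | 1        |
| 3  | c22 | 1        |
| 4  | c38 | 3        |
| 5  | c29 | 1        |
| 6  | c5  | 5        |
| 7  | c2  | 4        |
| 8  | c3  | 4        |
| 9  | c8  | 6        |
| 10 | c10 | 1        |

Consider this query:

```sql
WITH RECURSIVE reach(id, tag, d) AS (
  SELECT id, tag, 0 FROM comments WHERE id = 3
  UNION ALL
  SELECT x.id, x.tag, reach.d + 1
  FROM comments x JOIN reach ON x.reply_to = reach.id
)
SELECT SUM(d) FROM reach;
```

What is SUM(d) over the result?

Base: id=3 (c22) at d 0.
Iteration 1: rows with reply_to in {3} -> c38 (id 4, d 1).
Iteration 2: rows with reply_to in {4} -> c2 (id 7, d 2), c3 (id 8, d 2).
Iteration 3: no rows with reply_to in {7,8}; recursion stops.
SUM(d) = 0 + 1 + 2 + 2 = 5.

5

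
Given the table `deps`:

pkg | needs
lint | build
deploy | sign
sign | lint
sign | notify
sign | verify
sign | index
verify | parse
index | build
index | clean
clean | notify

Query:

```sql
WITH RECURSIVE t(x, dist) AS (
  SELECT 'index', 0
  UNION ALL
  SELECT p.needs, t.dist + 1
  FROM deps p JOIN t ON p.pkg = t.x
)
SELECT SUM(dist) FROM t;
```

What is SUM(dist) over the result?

4

Base: (index, dist=0).
Iteration 1: edges from {index} -> (build, dist=1), (clean, dist=1).
Iteration 2: edges from {build,clean} -> (notify, dist=2).
Iteration 3: no outgoing edges from {notify}; recursion stops.
SUM(dist) = 0 + 1 + 1 + 2 = 4.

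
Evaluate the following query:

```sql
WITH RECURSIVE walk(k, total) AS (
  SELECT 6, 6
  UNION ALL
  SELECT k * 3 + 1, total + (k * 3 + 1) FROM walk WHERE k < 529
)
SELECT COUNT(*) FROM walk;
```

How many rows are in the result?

6

Base: k=6, total=6.
Iteration 1: 6 < 529 holds -> k = 6 * 3 + 1 = 19, total = 6 + 19 = 25.
Iteration 2: 19 < 529 holds -> k = 19 * 3 + 1 = 58, total = 25 + 58 = 83.
Iteration 3: 58 < 529 holds -> k = 58 * 3 + 1 = 175, total = 83 + 175 = 258.
Iteration 4: 175 < 529 holds -> k = 175 * 3 + 1 = 526, total = 258 + 526 = 784.
Iteration 5: 526 < 529 holds -> k = 526 * 3 + 1 = 1579, total = 784 + 1579 = 2363.
Iteration 6: 1579 < 529 fails; recursion stops.
Total rows emitted: 6.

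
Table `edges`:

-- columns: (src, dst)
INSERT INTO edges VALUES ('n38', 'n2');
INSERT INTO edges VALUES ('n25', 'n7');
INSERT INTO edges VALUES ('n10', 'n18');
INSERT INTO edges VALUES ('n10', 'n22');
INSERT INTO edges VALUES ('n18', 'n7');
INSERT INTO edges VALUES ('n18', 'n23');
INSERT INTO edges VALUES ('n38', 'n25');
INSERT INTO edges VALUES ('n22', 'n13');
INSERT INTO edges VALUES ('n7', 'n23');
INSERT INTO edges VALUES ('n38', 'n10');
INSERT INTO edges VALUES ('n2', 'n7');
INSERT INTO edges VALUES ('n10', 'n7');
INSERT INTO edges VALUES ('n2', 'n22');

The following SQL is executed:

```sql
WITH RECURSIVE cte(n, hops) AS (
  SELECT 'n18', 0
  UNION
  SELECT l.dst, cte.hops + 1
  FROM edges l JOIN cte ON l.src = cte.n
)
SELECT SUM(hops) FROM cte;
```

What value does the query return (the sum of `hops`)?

4

Base: (n18, hops=0).
Iteration 1: edges from {n18} -> (n23, hops=1), (n7, hops=1).
Iteration 2: edges from {n23,n7} -> (n23, hops=2).
Iteration 3: no outgoing edges from {n23}; recursion stops.
SUM(hops) = 0 + 1 + 1 + 2 = 4.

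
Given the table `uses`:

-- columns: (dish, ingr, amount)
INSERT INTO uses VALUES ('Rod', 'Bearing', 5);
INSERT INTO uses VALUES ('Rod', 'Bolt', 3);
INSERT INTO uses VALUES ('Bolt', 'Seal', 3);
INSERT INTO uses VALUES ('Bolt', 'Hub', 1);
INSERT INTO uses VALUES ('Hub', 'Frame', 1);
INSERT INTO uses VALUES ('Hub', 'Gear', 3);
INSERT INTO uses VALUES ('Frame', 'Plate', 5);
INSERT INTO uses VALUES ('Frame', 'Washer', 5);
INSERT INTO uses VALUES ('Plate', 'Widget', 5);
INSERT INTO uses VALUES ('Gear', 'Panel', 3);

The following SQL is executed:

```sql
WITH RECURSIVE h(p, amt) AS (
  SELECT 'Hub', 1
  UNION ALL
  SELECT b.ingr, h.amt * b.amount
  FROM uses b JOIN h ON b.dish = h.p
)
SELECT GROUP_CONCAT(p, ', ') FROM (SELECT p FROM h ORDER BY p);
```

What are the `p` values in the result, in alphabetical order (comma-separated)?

Frame, Gear, Hub, Panel, Plate, Washer, Widget

Base: (Hub, amt=1).
Iteration 1: components of {Hub} -> Frame = 1*1 = 1, Gear = 1*3 = 3.
Iteration 2: components of {Frame,Gear} -> Panel = 3*3 = 9, Plate = 1*5 = 5, Washer = 1*5 = 5.
Iteration 3: components of {Panel,Plate,Washer} -> Widget = 5*5 = 25.
Iteration 4: no further components; recursion stops.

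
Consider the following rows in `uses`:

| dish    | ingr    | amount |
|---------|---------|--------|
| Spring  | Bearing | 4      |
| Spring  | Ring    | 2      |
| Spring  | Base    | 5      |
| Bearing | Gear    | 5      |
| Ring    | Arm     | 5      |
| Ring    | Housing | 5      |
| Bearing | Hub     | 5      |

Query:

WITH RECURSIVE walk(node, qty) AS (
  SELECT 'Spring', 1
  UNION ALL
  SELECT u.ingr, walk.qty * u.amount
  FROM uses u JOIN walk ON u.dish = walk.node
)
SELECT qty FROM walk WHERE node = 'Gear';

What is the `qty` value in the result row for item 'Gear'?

20

Base: (Spring, qty=1).
Iteration 1: components of {Spring} -> Base = 1*5 = 5, Bearing = 1*4 = 4, Ring = 1*2 = 2.
Iteration 2: components of {Base,Bearing,Ring} -> Arm = 2*5 = 10, Gear = 4*5 = 20, Housing = 2*5 = 10, Hub = 4*5 = 20.
Iteration 3: no further components; recursion stops.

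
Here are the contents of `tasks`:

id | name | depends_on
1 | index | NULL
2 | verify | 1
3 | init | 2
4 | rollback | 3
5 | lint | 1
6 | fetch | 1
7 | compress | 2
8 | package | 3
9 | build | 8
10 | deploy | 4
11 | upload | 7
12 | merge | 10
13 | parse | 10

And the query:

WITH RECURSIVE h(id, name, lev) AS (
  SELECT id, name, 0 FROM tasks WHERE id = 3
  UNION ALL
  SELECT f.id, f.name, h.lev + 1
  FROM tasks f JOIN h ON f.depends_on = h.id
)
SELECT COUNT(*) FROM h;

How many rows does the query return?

Base: id=3 (init) at lev 0.
Iteration 1: rows with depends_on in {3} -> rollback (id 4, lev 1), package (id 8, lev 1).
Iteration 2: rows with depends_on in {4,8} -> build (id 9, lev 2), deploy (id 10, lev 2).
Iteration 3: rows with depends_on in {9,10} -> merge (id 12, lev 3), parse (id 13, lev 3).
Iteration 4: no rows with depends_on in {12,13}; recursion stops.
Total rows emitted: 7.

7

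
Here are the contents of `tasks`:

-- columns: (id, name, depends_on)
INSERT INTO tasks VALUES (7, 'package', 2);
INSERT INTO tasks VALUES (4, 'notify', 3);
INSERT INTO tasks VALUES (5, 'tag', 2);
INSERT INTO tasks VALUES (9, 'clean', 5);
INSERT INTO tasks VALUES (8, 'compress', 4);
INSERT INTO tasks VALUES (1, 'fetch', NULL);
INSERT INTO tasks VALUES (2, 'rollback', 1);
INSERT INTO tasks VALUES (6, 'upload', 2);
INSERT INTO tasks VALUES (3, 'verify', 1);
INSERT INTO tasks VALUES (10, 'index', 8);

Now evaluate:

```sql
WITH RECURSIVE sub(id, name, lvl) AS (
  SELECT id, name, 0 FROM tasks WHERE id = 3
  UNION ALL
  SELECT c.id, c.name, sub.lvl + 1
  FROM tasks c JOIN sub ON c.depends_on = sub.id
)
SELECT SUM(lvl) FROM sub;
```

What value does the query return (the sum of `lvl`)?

6

Base: id=3 (verify) at lvl 0.
Iteration 1: rows with depends_on in {3} -> notify (id 4, lvl 1).
Iteration 2: rows with depends_on in {4} -> compress (id 8, lvl 2).
Iteration 3: rows with depends_on in {8} -> index (id 10, lvl 3).
Iteration 4: no rows with depends_on in {10}; recursion stops.
SUM(lvl) = 0 + 1 + 2 + 3 = 6.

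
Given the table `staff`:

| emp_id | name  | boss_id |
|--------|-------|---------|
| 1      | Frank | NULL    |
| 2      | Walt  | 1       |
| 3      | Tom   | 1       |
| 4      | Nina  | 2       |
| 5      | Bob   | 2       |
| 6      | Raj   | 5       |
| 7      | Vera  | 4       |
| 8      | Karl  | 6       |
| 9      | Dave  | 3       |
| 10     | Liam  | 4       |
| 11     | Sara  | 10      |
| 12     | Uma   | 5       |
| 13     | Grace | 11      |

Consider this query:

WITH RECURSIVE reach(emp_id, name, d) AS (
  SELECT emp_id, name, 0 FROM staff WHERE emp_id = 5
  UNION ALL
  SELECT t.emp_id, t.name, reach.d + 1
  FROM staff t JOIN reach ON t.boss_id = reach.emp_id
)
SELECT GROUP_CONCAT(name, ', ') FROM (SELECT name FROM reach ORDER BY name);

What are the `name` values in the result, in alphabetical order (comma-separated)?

Base: emp_id=5 (Bob) at d 0.
Iteration 1: rows with boss_id in {5} -> Raj (id 6, d 1), Uma (id 12, d 1).
Iteration 2: rows with boss_id in {6,12} -> Karl (id 8, d 2).
Iteration 3: no rows with boss_id in {8}; recursion stops.

Bob, Karl, Raj, Uma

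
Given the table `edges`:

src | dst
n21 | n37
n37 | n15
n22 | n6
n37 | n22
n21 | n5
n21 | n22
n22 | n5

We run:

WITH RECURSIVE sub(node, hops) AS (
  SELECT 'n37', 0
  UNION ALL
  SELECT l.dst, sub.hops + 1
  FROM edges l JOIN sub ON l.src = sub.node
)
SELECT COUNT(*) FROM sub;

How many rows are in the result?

5

Base: (n37, hops=0).
Iteration 1: edges from {n37} -> (n15, hops=1), (n22, hops=1).
Iteration 2: edges from {n15,n22} -> (n5, hops=2), (n6, hops=2).
Iteration 3: no outgoing edges from {n5,n6}; recursion stops.
Total rows emitted: 5.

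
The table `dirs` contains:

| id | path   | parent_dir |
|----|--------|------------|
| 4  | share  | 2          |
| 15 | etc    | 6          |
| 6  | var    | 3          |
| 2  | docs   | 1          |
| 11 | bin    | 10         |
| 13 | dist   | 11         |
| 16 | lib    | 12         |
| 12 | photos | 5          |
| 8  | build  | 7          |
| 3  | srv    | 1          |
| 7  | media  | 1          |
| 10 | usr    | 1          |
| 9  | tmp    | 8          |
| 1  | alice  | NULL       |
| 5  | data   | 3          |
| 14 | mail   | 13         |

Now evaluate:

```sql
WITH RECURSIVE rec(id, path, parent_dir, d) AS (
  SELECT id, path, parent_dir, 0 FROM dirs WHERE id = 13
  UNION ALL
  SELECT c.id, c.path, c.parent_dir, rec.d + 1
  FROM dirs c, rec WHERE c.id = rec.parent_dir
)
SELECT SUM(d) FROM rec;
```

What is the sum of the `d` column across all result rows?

Base: id=13 (dist), parent_dir=11, d 0.
Iteration 1: join on id=11 -> bin (id 11, parent_dir=10, d 1).
Iteration 2: join on id=10 -> usr (id 10, parent_dir=1, d 2).
Iteration 3: join on id=1 -> alice (id 1, parent_dir=NULL, d 3).
Iteration 4: parent_dir is NULL; no match; recursion stops.
SUM(d) = 0 + 1 + 2 + 3 = 6.

6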